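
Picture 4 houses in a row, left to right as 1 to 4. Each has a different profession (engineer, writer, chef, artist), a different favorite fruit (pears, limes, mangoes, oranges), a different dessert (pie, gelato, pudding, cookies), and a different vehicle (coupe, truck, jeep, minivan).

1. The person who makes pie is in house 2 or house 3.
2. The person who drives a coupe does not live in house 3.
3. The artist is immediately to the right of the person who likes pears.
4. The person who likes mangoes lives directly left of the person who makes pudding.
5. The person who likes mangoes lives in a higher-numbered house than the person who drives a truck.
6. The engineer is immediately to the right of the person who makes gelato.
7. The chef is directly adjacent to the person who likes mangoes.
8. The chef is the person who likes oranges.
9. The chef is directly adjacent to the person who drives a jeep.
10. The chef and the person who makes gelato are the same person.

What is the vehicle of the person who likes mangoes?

House 4's favorite fruit must be limes (nothing else left).
The person who likes mangoes is narrowed to house 2 or 3; consider each.
Placing it in house 3 leads to a contradiction, so it's in house 2.
The person who makes pudding is in house 3 (clue 4).
By clue 5, the person who drives a truck is in house 1.
House 4 dessert: only cookies fits.
House 3's vehicle must be minivan (nothing else left).
Clue 6: the engineer is in house 2.
The chef is in house 1 (clue 10).
The only profession still possible for house 3 is writer.
The only profession still possible for house 4 is artist.
The only dessert still possible for house 1 is gelato.
So house 2 gets pie for dessert.
Clue 3: the person who likes pears is in house 3.
Clue 8: the person who likes oranges is in house 1.
Clue 9: the person who drives a jeep is in house 2.
So house 4 gets coupe for vehicle.
So: house 1 = chef/oranges/gelato/truck, house 2 = engineer/mangoes/pie/jeep, house 3 = writer/pears/pudding/minivan, house 4 = artist/limes/cookies/coupe.

jeep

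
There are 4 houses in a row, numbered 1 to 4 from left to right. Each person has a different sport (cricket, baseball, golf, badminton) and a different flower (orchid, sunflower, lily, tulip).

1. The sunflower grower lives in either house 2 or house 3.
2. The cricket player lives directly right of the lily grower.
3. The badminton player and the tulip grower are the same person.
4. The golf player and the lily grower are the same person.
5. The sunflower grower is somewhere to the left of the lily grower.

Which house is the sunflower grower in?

From clue 5, the sunflower grower must be in house 2.
The lily grower is in house 3 (clue 5).
Clue 2 places the cricket player in house 4.
By clue 4, the golf player is in house 3.
The only sport still possible for house 1 is badminton.
House 2 sport: only baseball fits.
By clue 3, the tulip grower is in house 1.
So house 4 gets orchid for flower.
So: house 1 = badminton/tulip, house 2 = baseball/sunflower, house 3 = golf/lily, house 4 = cricket/orchid.

2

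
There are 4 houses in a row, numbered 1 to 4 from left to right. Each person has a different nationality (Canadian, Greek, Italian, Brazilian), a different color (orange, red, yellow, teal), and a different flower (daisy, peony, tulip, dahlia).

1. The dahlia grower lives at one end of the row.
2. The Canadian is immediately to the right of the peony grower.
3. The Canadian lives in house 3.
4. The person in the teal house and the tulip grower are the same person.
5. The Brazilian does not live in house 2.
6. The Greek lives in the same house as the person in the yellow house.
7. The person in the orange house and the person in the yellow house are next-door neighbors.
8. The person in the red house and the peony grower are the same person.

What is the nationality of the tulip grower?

Clue 3 places the Canadian in house 3.
From clue 2, the peony grower must be in house 2.
Clue 8: the person in the red house is in house 2.
The person in the orange house is in house 3 (clue 7).
By clue 7, the person in the yellow house is in house 4.
So house 2 gets Italian for nationality.
The only color still possible for house 1 is teal.
The tulip grower is in house 1 (clue 4).
The Greek is in house 4 (clue 6).
So house 1 gets Brazilian for nationality.
So house 3 gets daisy for flower.
House 4 flower: only dahlia fits.
So: house 1 = Brazilian/teal/tulip, house 2 = Italian/red/peony, house 3 = Canadian/orange/daisy, house 4 = Greek/yellow/dahlia.

Brazilian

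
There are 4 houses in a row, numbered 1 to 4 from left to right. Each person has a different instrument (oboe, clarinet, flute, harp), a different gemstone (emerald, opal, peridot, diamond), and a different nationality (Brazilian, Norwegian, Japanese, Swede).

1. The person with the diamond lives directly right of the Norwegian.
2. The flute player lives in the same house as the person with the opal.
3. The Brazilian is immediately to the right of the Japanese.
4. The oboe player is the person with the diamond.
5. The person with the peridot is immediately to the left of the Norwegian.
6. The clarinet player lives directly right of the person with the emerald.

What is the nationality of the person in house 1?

The oboe player is narrowed to house 3 or 4; consider each.
Placing it in house 3 leads to a contradiction, so it's in house 4.
From clue 4, the person with the diamond must be in house 4.
By clue 1, the Norwegian is in house 3.
Clue 5: the person with the peridot is in house 2.
That leaves opal as the gemstone for house 3.
From clue 2, the flute player must be in house 3.
Clue 3: the Brazilian is in house 2.
Clue 3: the Japanese is in house 1.
The clarinet player is in house 2 (clue 6).
The only instrument still possible for house 1 is harp.
That leaves emerald as the gemstone for house 1.
So house 4 gets Swede for nationality.
So: house 1 = harp/emerald/Japanese, house 2 = clarinet/peridot/Brazilian, house 3 = flute/opal/Norwegian, house 4 = oboe/diamond/Swede.

Japanese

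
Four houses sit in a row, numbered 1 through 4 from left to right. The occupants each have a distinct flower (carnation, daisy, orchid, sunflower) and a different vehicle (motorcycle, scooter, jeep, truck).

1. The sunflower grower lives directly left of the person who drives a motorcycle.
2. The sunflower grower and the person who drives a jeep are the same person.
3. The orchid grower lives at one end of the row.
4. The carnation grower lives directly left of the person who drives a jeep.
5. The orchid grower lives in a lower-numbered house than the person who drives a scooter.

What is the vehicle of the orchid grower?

By clue 5, the orchid grower is in house 1.
House 4's flower must be daisy (nothing else left).
So house 1 gets truck for vehicle.
The person who drives a jeep is in house 3 (clue 4).
House 2's flower must be carnation (nothing else left).
That leaves sunflower as the flower for house 3.
House 2 vehicle: only scooter fits.
House 4's vehicle must be motorcycle (nothing else left).
So: house 1 = orchid/truck, house 2 = carnation/scooter, house 3 = sunflower/jeep, house 4 = daisy/motorcycle.

truck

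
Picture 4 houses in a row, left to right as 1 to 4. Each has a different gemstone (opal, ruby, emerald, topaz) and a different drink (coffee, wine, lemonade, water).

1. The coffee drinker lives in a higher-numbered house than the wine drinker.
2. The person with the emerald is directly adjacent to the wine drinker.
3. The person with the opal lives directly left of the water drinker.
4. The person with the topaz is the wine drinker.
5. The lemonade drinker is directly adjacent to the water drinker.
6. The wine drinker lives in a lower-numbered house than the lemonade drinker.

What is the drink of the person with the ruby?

water

So house 1 gets wine for drink.
Clue 2: the person with the emerald is in house 2.
The person with the topaz is in house 1 (clue 4).
House 4 gemstone: only ruby fits.
By clue 3, the water drinker is in house 4.
Clue 5 places the lemonade drinker in house 3.
That leaves opal as the gemstone for house 3.
House 2 drink: only coffee fits.
So: house 1 = topaz/wine, house 2 = emerald/coffee, house 3 = opal/lemonade, house 4 = ruby/water.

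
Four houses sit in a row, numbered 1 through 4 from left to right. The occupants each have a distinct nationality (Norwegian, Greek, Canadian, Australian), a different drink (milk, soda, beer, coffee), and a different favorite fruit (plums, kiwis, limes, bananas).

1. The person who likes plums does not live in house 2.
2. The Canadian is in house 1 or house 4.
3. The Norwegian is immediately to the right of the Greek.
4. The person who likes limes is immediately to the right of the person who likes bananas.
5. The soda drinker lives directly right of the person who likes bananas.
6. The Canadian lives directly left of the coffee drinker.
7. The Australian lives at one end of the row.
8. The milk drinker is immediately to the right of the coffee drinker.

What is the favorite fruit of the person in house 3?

Clue 6: the Canadian is in house 1.
The coffee drinker is in house 2 (clue 6).
Clue 8 places the milk drinker in house 3.
House 4's nationality must be Australian (nothing else left).
House 1 drink: only beer fits.
The only drink still possible for house 4 is soda.
From clue 3, the Norwegian must be in house 3.
Clue 3 places the Greek in house 2.
The person who likes bananas is in house 3 (clue 5).
By clue 4, the person who likes limes is in house 4.
House 2's favorite fruit must be kiwis (nothing else left).
The only favorite fruit still possible for house 1 is plums.
So: house 1 = Canadian/beer/plums, house 2 = Greek/coffee/kiwis, house 3 = Norwegian/milk/bananas, house 4 = Australian/soda/limes.

bananas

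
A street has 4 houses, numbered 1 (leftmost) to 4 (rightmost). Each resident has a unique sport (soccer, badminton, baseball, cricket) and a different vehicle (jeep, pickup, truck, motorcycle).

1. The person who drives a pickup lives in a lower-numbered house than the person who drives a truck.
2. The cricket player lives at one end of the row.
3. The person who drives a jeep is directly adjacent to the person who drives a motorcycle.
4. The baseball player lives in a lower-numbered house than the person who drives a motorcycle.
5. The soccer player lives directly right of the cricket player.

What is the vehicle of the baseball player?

jeep

From clue 5, the soccer player must be in house 2.
By clue 5, the cricket player is in house 1.
That leaves badminton as the sport for house 4.
By clue 4, the person who drives a motorcycle is in house 4.
House 3 sport: only baseball fits.
Clue 3: the person who drives a jeep is in house 3.
So house 1 gets pickup for vehicle.
House 2's vehicle must be truck (nothing else left).
So: house 1 = cricket/pickup, house 2 = soccer/truck, house 3 = baseball/jeep, house 4 = badminton/motorcycle.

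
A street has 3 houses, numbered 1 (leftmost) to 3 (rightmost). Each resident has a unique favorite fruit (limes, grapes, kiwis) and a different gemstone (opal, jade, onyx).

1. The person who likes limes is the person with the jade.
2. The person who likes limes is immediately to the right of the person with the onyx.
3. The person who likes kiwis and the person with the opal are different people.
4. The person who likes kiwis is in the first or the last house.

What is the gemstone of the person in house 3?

The person who likes kiwis is narrowed to house 1 or 3; consider each.
Placing it in house 3 leads to a contradiction, so it's in house 1.
That leaves onyx as the gemstone for house 1.
Clue 2: the person who likes limes is in house 2.
House 3's favorite fruit must be grapes (nothing else left).
By clue 1, the person with the jade is in house 2.
That leaves opal as the gemstone for house 3.
So: house 1 = kiwis/onyx, house 2 = limes/jade, house 3 = grapes/opal.

opal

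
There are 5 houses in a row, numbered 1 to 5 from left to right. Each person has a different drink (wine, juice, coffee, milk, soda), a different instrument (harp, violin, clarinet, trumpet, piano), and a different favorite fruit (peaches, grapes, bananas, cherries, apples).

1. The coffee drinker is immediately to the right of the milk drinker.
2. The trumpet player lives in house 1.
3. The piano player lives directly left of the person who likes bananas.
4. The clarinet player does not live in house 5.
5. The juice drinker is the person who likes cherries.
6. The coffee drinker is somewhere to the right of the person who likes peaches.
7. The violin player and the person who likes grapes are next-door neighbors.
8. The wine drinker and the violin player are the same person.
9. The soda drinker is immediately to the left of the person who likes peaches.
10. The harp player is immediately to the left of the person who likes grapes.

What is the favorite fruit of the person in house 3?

The trumpet player is in house 1 (clue 2).
The only instrument still possible for house 5 is violin.
Clue 7 places the person who likes grapes in house 4.
Clue 8 places the wine drinker in house 5.
By clue 10, the harp player is in house 3.
The only drink still possible for house 4 is coffee.
Clue 1 places the milk drinker in house 3.
The juice drinker is narrowed to house 1 or 2; consider each.
Placing it in house 2 leads to a contradiction, so it's in house 1.
From clue 5, the person who likes cherries must be in house 1.
The only drink still possible for house 2 is soda.
The person who likes peaches is in house 3 (clue 9).
House 2 favorite fruit: only apples fits.
House 5's favorite fruit must be bananas (nothing else left).
By clue 3, the piano player is in house 4.
House 2 instrument: only clarinet fits.
So: house 1 = juice/trumpet/cherries, house 2 = soda/clarinet/apples, house 3 = milk/harp/peaches, house 4 = coffee/piano/grapes, house 5 = wine/violin/bananas.

peaches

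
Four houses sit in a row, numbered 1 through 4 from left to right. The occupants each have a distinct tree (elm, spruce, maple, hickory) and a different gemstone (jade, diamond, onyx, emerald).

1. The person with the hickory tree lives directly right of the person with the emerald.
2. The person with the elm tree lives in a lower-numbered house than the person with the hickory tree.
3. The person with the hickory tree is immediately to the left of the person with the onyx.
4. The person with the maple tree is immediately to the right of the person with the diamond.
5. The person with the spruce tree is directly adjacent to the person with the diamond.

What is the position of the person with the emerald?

The person with the elm tree is narrowed to house 1 or 2; consider each.
Placing it in house 2 leads to a contradiction, so it's in house 1.
The person with the hickory tree is narrowed to house 2 or 3; consider each.
Placing it in house 2 leads to a contradiction, so it's in house 3.
By clue 1, the person with the emerald is in house 2.
Clue 3: the person with the onyx is in house 4.
The person with the maple tree is narrowed to house 2 or 4; consider each.
Placing it in house 2 leads to a contradiction, so it's in house 4.
Clue 4: the person with the diamond is in house 3.
The only tree still possible for house 2 is spruce.
That leaves jade as the gemstone for house 1.
So: house 1 = elm/jade, house 2 = spruce/emerald, house 3 = hickory/diamond, house 4 = maple/onyx.

2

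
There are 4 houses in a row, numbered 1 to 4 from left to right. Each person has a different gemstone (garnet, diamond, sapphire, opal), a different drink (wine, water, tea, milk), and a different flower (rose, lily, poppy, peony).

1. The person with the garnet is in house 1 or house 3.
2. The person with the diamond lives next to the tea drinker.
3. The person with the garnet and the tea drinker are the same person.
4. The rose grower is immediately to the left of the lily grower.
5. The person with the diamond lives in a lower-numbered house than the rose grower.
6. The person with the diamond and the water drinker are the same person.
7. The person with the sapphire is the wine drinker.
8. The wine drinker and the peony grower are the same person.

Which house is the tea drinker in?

Clue 2: the person with the diamond is in house 2.
Clue 5 places the rose grower in house 3.
By clue 6, the water drinker is in house 2.
So house 4 gets lily for flower.
From clue 8, the wine drinker must be in house 1.
Clue 8 places the peony grower in house 1.
House 3 drink: only tea fits.
So house 4 gets milk for drink.
So house 2 gets poppy for flower.
Clue 3: the person with the garnet is in house 3.
Clue 7: the person with the sapphire is in house 1.
House 4 gemstone: only opal fits.
So: house 1 = sapphire/wine/peony, house 2 = diamond/water/poppy, house 3 = garnet/tea/rose, house 4 = opal/milk/lily.

3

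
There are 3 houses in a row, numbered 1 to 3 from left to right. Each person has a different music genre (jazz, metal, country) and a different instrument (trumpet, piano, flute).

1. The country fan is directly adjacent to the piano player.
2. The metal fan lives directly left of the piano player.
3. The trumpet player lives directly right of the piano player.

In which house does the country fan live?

3

Clue 3 places the trumpet player in house 3.
Clue 3: the piano player is in house 2.
So house 1 gets flute for instrument.
The metal fan is in house 1 (clue 2).
The only music genre still possible for house 2 is jazz.
That leaves country as the music genre for house 3.
So: house 1 = metal/flute, house 2 = jazz/piano, house 3 = country/trumpet.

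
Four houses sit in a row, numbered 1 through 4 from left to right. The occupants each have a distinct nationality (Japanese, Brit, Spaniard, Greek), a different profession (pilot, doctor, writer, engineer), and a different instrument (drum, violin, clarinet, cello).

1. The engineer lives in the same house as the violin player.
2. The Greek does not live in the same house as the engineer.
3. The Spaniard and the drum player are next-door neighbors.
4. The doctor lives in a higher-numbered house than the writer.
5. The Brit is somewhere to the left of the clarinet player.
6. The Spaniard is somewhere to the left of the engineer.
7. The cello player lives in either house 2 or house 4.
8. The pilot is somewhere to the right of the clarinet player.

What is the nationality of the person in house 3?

Japanese

The only profession still possible for house 1 is writer.
The only instrument still possible for house 1 is drum.
From clue 3, the Spaniard must be in house 2.
So house 2 gets doctor for profession.
The only nationality still possible for house 1 is Brit.
The Greek is narrowed to house 3 or 4; consider each.
Placing it in house 3 leads to a contradiction, so it's in house 4.
By clue 2, the engineer is in house 3.
So house 3 gets Japanese for nationality.
That leaves pilot as the profession for house 4.
Clue 1 places the violin player in house 3.
The only instrument still possible for house 2 is clarinet.
The only instrument still possible for house 4 is cello.
So: house 1 = Brit/writer/drum, house 2 = Spaniard/doctor/clarinet, house 3 = Japanese/engineer/violin, house 4 = Greek/pilot/cello.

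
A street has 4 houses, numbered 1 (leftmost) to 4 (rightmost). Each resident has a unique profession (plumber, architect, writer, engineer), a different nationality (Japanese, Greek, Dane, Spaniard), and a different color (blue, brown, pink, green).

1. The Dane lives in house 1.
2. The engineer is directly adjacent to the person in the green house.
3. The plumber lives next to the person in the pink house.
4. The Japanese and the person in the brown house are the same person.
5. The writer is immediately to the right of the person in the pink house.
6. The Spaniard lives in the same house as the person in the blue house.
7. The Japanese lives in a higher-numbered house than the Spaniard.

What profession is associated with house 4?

Clue 1: the Dane is in house 1.
The Japanese is narrowed to house 3 or 4; consider each.
Placing it in house 3 leads to a contradiction, so it's in house 4.
From clue 4, the person in the brown house must be in house 4.
The Greek is narrowed to house 2 or 3; consider each.
Placing it in house 3 leads to a contradiction, so it's in house 2.
The only nationality still possible for house 3 is Spaniard.
By clue 6, the person in the blue house is in house 3.
House 4 profession: only architect fits.
The writer is narrowed to house 2 or 3; consider each.
Placing it in house 2 leads to a contradiction, so it's in house 3.
The person in the pink house is in house 2 (clue 5).
House 1 color: only green fits.
From clue 2, the engineer must be in house 2.
Clue 3: the plumber is in house 1.
So: house 1 = plumber/Dane/green, house 2 = engineer/Greek/pink, house 3 = writer/Spaniard/blue, house 4 = architect/Japanese/brown.

architect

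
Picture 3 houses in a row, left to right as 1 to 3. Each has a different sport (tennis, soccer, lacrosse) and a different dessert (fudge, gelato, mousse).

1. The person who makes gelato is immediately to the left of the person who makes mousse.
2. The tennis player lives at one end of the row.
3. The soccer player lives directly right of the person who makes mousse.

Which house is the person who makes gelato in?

By clue 3, the soccer player is in house 3.
Clue 3 places the person who makes mousse in house 2.
So house 2 gets lacrosse for sport.
House 3 dessert: only fudge fits.
House 1 sport: only tennis fits.
So house 1 gets gelato for dessert.
So: house 1 = tennis/gelato, house 2 = lacrosse/mousse, house 3 = soccer/fudge.

1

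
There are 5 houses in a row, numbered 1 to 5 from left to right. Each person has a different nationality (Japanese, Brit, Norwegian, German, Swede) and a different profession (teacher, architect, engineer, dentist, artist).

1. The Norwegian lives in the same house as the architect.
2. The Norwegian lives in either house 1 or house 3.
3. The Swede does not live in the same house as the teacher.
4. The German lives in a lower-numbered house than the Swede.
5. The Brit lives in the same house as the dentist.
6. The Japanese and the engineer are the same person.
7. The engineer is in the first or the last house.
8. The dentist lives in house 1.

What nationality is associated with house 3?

Norwegian

The dentist is in house 1 (clue 8).
From clue 1, the Norwegian must be in house 3.
Clue 1: the architect is in house 3.
From clue 5, the Brit must be in house 1.
The Japanese is in house 5 (clue 6).
House 5 profession: only engineer fits.
The German is in house 2 (clue 4).
By clue 4, the Swede is in house 4.
Clue 3: the teacher is in house 2.
That leaves artist as the profession for house 4.
So: house 1 = Brit/dentist, house 2 = German/teacher, house 3 = Norwegian/architect, house 4 = Swede/artist, house 5 = Japanese/engineer.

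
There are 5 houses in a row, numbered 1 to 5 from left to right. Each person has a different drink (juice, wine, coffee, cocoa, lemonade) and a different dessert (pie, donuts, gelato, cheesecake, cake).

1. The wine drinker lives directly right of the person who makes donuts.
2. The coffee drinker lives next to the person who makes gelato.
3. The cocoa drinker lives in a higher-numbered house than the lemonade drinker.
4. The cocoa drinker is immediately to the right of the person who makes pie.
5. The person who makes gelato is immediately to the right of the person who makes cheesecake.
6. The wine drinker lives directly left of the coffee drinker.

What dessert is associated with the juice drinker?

The coffee drinker is narrowed to house 3 or 4 or 5; consider each.
Placing it in house 3 and house 5 leads to a contradiction, so it's in house 4.
The wine drinker is in house 3 (clue 6).
Clue 1: the person who makes donuts is in house 2.
House 4 dessert: only cheesecake fits.
Clue 4: the cocoa drinker is in house 2.
By clue 5, the person who makes gelato is in house 5.
The only drink still possible for house 1 is lemonade.
House 5 drink: only juice fits.
That leaves pie as the dessert for house 1.
That leaves cake as the dessert for house 3.
So: house 1 = lemonade/pie, house 2 = cocoa/donuts, house 3 = wine/cake, house 4 = coffee/cheesecake, house 5 = juice/gelato.

gelato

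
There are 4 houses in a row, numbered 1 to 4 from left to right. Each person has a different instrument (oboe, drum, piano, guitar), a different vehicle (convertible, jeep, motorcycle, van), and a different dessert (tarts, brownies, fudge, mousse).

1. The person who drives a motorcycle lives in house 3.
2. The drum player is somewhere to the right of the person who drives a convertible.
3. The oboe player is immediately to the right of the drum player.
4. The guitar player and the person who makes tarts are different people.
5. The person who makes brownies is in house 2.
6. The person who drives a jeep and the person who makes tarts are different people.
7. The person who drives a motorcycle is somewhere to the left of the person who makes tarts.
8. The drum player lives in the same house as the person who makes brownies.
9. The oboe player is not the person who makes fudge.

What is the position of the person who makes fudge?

1

Clue 1: the person who drives a motorcycle is in house 3.
By clue 5, the person who makes brownies is in house 2.
By clue 7, the person who makes tarts is in house 4.
From clue 8, the drum player must be in house 2.
Clue 2: the person who drives a convertible is in house 1.
By clue 3, the oboe player is in house 3.
From clue 9, the person who makes fudge must be in house 1.
That leaves guitar as the instrument for house 1.
That leaves piano as the instrument for house 4.
The only vehicle still possible for house 2 is jeep.
House 4's vehicle must be van (nothing else left).
House 3 dessert: only mousse fits.
So: house 1 = guitar/convertible/fudge, house 2 = drum/jeep/brownies, house 3 = oboe/motorcycle/mousse, house 4 = piano/van/tarts.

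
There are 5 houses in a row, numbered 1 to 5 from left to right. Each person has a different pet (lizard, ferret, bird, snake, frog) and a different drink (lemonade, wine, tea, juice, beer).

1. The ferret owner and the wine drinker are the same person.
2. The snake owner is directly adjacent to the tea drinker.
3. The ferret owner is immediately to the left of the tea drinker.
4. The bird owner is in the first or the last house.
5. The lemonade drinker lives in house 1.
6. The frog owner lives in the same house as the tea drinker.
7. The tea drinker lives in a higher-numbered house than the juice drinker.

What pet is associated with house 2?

From clue 5, the lemonade drinker must be in house 1.
The bird owner is narrowed to house 1 or 5; consider each.
Placing it in house 5 leads to a contradiction, so it's in house 1.
The ferret owner is narrowed to house 2 or 3 or 4; consider each.
Placing it in house 2 and house 4 leads to a contradiction, so it's in house 3.
The wine drinker is in house 3 (clue 1).
From clue 3, the tea drinker must be in house 4.
Clue 6 places the frog owner in house 4.
House 2's drink must be juice (nothing else left).
The only drink still possible for house 5 is beer.
Clue 2 places the snake owner in house 5.
House 2 pet: only lizard fits.
So: house 1 = bird/lemonade, house 2 = lizard/juice, house 3 = ferret/wine, house 4 = frog/tea, house 5 = snake/beer.

lizard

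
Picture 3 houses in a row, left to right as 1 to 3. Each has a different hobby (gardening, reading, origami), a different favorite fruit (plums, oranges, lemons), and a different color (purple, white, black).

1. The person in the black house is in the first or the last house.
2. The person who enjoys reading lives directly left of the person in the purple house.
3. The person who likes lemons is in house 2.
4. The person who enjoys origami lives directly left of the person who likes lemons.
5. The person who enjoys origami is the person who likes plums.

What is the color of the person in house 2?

The person who likes lemons is in house 2 (clue 3).
Clue 4: the person who enjoys origami is in house 1.
By clue 5, the person who likes plums is in house 1.
So house 3 gets gardening for hobby.
That leaves oranges as the favorite fruit for house 3.
Clue 2 places the person in the purple house in house 3.
The only hobby still possible for house 2 is reading.
House 1's color must be black (nothing else left).
The only color still possible for house 2 is white.
So: house 1 = origami/plums/black, house 2 = reading/lemons/white, house 3 = gardening/oranges/purple.

white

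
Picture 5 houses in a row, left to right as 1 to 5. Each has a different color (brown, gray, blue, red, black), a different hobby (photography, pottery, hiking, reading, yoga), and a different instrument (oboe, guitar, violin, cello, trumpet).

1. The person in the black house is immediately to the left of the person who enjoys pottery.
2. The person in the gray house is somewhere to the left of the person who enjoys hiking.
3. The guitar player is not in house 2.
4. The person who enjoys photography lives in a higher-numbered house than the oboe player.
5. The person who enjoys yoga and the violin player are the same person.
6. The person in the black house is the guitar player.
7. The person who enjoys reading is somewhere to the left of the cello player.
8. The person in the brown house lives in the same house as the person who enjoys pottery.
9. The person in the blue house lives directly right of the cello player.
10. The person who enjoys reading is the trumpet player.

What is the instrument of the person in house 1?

That leaves violin as the instrument for house 5.
The person who enjoys yoga is in house 5 (clue 5).
House 1 hobby: only reading fits.
Clue 10: the trumpet player is in house 1.
The only instrument still possible for house 4 is cello.
Clue 6: the person in the black house is in house 3.
The person in the blue house is in house 5 (clue 9).
The only instrument still possible for house 2 is oboe.
The only instrument still possible for house 3 is guitar.
The person who enjoys pottery is in house 4 (clue 1).
The person in the brown house is in house 4 (clue 8).
House 2's hobby must be hiking (nothing else left).
House 3's hobby must be photography (nothing else left).
From clue 2, the person in the gray house must be in house 1.
The only color still possible for house 2 is red.
So: house 1 = gray/reading/trumpet, house 2 = red/hiking/oboe, house 3 = black/photography/guitar, house 4 = brown/pottery/cello, house 5 = blue/yoga/violin.

trumpet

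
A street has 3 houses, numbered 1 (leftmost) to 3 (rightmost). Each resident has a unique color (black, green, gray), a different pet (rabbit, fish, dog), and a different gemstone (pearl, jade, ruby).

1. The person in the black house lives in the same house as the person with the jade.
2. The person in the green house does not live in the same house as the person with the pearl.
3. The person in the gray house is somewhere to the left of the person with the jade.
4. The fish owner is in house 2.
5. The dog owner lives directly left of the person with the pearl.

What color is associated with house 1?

green

From clue 4, the fish owner must be in house 2.
So house 1 gets dog for pet.
House 3's pet must be rabbit (nothing else left).
The only gemstone still possible for house 1 is ruby.
From clue 5, the person with the pearl must be in house 2.
House 3 gemstone: only jade fits.
From clue 1, the person in the black house must be in house 3.
House 1's color must be green (nothing else left).
House 2's color must be gray (nothing else left).
So: house 1 = green/dog/ruby, house 2 = gray/fish/pearl, house 3 = black/rabbit/jade.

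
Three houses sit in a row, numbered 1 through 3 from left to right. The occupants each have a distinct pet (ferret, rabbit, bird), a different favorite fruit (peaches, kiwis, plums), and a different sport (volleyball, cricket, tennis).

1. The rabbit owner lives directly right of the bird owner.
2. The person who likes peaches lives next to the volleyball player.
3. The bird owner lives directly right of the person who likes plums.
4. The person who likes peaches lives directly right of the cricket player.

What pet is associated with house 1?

By clue 3, the bird owner is in house 2.
From clue 3, the person who likes plums must be in house 1.
That leaves ferret as the pet for house 1.
That leaves rabbit as the pet for house 3.
The person who likes kiwis is narrowed to house 2 or 3; consider each.
Placing it in house 2 leads to a contradiction, so it's in house 3.
House 2 favorite fruit: only peaches fits.
From clue 4, the cricket player must be in house 1.
That leaves tennis as the sport for house 2.
The only sport still possible for house 3 is volleyball.
So: house 1 = ferret/plums/cricket, house 2 = bird/peaches/tennis, house 3 = rabbit/kiwis/volleyball.

ferret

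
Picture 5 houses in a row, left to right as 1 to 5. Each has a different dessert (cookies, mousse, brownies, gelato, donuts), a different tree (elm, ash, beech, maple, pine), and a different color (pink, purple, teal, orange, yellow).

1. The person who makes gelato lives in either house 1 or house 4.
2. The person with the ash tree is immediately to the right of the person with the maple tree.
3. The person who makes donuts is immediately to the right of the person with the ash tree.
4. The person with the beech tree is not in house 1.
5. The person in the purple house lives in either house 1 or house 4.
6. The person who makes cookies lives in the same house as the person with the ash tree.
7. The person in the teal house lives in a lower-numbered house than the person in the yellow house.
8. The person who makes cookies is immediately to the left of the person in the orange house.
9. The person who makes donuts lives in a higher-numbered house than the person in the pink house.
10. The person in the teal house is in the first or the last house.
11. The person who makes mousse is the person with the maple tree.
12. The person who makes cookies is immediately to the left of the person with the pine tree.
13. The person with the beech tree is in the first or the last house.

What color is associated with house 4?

The person in the teal house is in house 1 (clue 10).
Clue 13 places the person with the beech tree in house 5.
So house 4 gets purple for color.
The person who makes cookies is in house 2 (clue 8).
By clue 8, the person in the orange house is in house 3.
Clue 12 places the person with the pine tree in house 3.
That leaves elm as the tree for house 4.
House 5's color must be yellow (nothing else left).
The person with the maple tree is in house 1 (clue 2).
Clue 3 places the person who makes donuts in house 3.
The person who makes mousse is in house 1 (clue 11).
That leaves gelato as the dessert for house 4.
That leaves brownies as the dessert for house 5.
House 2 tree: only ash fits.
That leaves pink as the color for house 2.
So: house 1 = mousse/maple/teal, house 2 = cookies/ash/pink, house 3 = donuts/pine/orange, house 4 = gelato/elm/purple, house 5 = brownies/beech/yellow.

purple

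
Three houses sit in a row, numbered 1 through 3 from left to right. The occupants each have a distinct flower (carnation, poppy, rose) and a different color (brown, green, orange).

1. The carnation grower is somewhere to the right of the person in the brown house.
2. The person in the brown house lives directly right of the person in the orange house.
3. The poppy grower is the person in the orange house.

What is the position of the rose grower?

2

The person in the brown house is in house 2 (clue 2).
Clue 2: the person in the orange house is in house 1.
Clue 3 places the poppy grower in house 1.
House 3 color: only green fits.
The carnation grower is in house 3 (clue 1).
That leaves rose as the flower for house 2.
So: house 1 = poppy/orange, house 2 = rose/brown, house 3 = carnation/green.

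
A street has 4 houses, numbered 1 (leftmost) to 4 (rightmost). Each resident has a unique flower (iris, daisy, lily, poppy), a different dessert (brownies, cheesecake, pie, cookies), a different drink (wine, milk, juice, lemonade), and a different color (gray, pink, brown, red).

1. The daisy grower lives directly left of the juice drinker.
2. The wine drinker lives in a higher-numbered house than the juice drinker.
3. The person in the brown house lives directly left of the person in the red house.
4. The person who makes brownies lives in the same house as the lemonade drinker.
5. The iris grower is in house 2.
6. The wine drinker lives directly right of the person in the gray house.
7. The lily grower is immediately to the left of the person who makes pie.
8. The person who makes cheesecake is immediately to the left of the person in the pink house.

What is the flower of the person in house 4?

The iris grower is in house 2 (clue 5).
So house 4 gets poppy for flower.
The only color still possible for house 1 is brown.
Clue 1 places the daisy grower in house 1.
Clue 1: the juice drinker is in house 2.
From clue 3, the person in the red house must be in house 2.
So house 3 gets lily for flower.
That leaves pink as the color for house 4.
Clue 6: the wine drinker is in house 4.
The person who makes pie is in house 4 (clue 7).
By clue 8, the person who makes cheesecake is in house 3.
That leaves cookies as the dessert for house 2.
That leaves gray as the color for house 3.
By clue 4, the lemonade drinker is in house 1.
House 1's dessert must be brownies (nothing else left).
That leaves milk as the drink for house 3.
So: house 1 = daisy/brownies/lemonade/brown, house 2 = iris/cookies/juice/red, house 3 = lily/cheesecake/milk/gray, house 4 = poppy/pie/wine/pink.

poppy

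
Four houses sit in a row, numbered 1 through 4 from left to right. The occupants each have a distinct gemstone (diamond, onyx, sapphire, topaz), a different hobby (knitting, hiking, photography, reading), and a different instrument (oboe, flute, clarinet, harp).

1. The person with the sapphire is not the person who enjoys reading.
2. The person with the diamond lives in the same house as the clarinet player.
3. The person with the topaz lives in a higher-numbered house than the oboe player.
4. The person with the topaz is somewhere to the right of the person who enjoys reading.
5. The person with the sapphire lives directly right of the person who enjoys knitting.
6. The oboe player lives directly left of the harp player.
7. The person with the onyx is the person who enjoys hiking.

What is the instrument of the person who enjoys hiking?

oboe

The person with the sapphire is narrowed to house 2 or 3 or 4; consider each.
Placing it in house 2 and house 3 leads to a contradiction, so it's in house 4.
Clue 5 places the person who enjoys knitting in house 3.
The only hobby still possible for house 4 is photography.
House 4's instrument must be flute (nothing else left).
The person with the onyx is narrowed to house 1 or 2; consider each.
Placing it in house 1 leads to a contradiction, so it's in house 2.
By clue 7, the person who enjoys hiking is in house 2.
House 1 gemstone: only diamond fits.
House 3 gemstone: only topaz fits.
The only hobby still possible for house 1 is reading.
Clue 2: the clarinet player is in house 1.
So house 3 gets harp for instrument.
That leaves oboe as the instrument for house 2.
So: house 1 = diamond/reading/clarinet, house 2 = onyx/hiking/oboe, house 3 = topaz/knitting/harp, house 4 = sapphire/photography/flute.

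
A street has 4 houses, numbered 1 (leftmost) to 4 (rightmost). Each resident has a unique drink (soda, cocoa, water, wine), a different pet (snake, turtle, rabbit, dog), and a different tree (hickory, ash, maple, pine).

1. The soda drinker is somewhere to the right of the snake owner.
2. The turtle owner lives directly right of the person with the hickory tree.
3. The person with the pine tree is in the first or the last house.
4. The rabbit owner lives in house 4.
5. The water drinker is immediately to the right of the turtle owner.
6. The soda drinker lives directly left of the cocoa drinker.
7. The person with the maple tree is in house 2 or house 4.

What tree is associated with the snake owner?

pine

From clue 4, the rabbit owner must be in house 4.
House 1 drink: only wine fits.
The only drink still possible for house 2 is soda.
The snake owner is in house 1 (clue 1).
Clue 6 places the cocoa drinker in house 3.
House 4 drink: only water fits.
House 3 tree: only ash fits.
By clue 5, the turtle owner is in house 3.
That leaves dog as the pet for house 2.
From clue 2, the person with the hickory tree must be in house 2.
That leaves pine as the tree for house 1.
House 4 tree: only maple fits.
So: house 1 = wine/snake/pine, house 2 = soda/dog/hickory, house 3 = cocoa/turtle/ash, house 4 = water/rabbit/maple.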